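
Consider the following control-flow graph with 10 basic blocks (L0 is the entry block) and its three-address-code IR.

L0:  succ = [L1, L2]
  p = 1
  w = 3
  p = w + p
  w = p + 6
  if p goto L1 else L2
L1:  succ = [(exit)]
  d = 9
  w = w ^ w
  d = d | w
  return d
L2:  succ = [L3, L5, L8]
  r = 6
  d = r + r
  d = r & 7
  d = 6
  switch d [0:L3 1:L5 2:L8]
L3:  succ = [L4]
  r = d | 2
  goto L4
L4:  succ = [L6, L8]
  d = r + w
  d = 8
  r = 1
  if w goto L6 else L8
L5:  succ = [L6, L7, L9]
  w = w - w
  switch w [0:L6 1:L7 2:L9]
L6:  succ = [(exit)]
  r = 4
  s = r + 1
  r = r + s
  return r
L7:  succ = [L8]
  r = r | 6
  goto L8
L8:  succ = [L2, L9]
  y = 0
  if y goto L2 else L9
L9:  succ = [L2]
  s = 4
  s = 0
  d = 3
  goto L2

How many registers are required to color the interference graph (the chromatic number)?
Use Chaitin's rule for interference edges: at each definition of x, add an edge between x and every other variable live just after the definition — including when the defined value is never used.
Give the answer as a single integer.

Answer: 3

Derivation:
Block summaries:
  L0: {p,w} / ∅
  L1: {d,w} / {w}
  L2: {d,r} / ∅
  L3: {r} / {d}
  L4: {d,r} / {r,w}
  L5: {w} / {w}
  L6: {r,s} / ∅
  L7: {r} / {r}
  L8: {y} / ∅
  L9: {d,s} / ∅

Live sets:
  L0 li=∅ lo={w}
  L1 li={w} lo=∅
  L2 li={w} lo={d,r,w}
  L3 li={d,w} lo={r,w}
  L4 li={r,w} lo={w}
  L5 li={r,w} lo={r,w}
  L6 li=∅ lo=∅
  L7 li={r,w} lo={w}
  L8 li={w} lo={w}
  L9 li={w} lo={w}

Conflict graph:
  d↔{r,w}
  p↔{w}
  r↔{d,s,w}
  s↔{r,w}
  w↔{d,p,r,s,y}
  y↔{w}

Chromatic number:
  {d,r,w} pairwise interfere (3-clique) ⇒ χ ≥ 3
  assign d→R2 p→R1 r→R1 s→R2 w→R0 y→R1 — no edge inside a register ⇒ χ ≤ 3
  χ = 3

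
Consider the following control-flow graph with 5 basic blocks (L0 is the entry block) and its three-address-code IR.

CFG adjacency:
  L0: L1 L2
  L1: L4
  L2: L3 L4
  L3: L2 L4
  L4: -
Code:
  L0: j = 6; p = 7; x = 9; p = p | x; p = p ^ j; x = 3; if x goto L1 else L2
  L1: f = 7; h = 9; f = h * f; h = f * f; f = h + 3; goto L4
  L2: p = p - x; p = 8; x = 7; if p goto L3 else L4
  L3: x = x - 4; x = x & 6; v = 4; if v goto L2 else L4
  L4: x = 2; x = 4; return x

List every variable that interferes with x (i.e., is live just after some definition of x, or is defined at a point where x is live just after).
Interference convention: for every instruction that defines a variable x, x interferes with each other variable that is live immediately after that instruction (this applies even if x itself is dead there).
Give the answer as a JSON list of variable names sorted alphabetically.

Answer: ["j", "p", "v"]

Derivation:
def/use:
  L0 def {j,p,x} use ∅
  L1 def {f,h} use ∅
  L2 def {p,x} use {p,x}
  L3 def {v,x} use {x}
  L4 def {x} use ∅

Live sets:
  live L0: ∅→{p,x}
  live L1: ∅→∅
  live L2: {p,x}→{p,x}
  live L3: {p,x}→{p,x}
  live L4: ∅→∅

Conflict graph:
  f↔{h}
  h↔{f}
  j↔{p,x}
  p↔{j,v,x}
  v↔{p,x}
  x↔{j,p,v}

N(x) = ["j", "p", "v"]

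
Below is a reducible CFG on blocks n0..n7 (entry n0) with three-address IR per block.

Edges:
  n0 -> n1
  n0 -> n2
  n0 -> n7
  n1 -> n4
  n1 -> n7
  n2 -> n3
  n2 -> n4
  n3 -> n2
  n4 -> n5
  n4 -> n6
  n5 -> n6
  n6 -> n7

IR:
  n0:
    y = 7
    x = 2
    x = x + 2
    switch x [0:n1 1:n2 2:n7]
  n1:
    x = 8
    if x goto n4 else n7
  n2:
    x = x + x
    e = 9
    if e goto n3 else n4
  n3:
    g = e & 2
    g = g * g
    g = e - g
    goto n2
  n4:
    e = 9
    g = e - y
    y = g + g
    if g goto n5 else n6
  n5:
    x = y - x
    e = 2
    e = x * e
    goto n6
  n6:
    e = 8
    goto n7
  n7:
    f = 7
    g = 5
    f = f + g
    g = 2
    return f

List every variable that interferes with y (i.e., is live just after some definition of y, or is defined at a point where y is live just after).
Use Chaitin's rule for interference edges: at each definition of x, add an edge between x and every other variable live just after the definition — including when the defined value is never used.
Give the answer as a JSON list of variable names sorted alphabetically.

Answer: ["e", "g", "x"]

Working:
Per-block:
  n0: {x,y} / ∅
  n1: {x} / ∅
  n2: {e,x} / {x}
  n3: {g} / {e}
  n4: {e,g,y} / {y}
  n5: {e,x} / {x,y}
  n6: {e} / ∅
  n7: {f,g} / ∅

Backward fixpoint:
  n0 li=∅ lo={x,y}
  n1 li={y} lo={x,y}
  n2 li={x,y} lo={e,x,y}
  n3 li={e,x,y} lo={x,y}
  n4 li={x,y} lo={x,y}
  n5 li={x,y} lo=∅
  n6 li=∅ lo=∅
  n7 li=∅ lo=∅

Interference:
  e↔{g,x,y}
  f↔{g}
  g↔{e,f,x,y}
  x↔{e,g,y}
  y↔{e,g,x}

N(y) = ["e", "g", "x"]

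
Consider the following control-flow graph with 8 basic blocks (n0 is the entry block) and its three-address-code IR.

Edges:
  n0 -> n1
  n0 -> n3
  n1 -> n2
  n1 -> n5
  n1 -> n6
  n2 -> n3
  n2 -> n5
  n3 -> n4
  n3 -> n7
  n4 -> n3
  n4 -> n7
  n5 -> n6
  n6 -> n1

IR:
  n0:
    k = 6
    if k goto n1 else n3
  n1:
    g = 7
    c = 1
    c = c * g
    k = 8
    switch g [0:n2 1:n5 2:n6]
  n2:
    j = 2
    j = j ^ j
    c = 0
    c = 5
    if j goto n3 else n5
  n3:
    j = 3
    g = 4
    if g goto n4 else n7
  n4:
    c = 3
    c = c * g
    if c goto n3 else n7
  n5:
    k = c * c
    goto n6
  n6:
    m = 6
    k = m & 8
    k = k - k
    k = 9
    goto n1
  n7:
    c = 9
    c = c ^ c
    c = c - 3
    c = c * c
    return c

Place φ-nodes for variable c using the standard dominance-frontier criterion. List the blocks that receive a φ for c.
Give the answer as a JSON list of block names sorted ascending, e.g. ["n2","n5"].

idom tree: n1←n0 n2←n1 n3←n0 n4←n3 n5←n1 n6←n1 n7←n3
Dom at joins:
  n1: preds {n0,n6}: {n0} ∩ {n0,n1,n6} = {n0}; idom=n0
  n3: preds {n0,n2,n4}: {n0} ∩ {n0,n1,n2} ∩ {n0,n3,n4} = {n0}; idom=n0
  n5: preds {n1,n2}: {n0,n1} ∩ {n0,n1,n2} = {n0,n1}; idom=n1
  n6: preds {n1,n5}: {n0,n1} ∩ {n0,n1,n5} = {n0,n1}; idom=n1
  n7: preds {n3,n4}: {n0,n3} ∩ {n0,n3,n4} = {n0,n3}; idom=n3

DF derivation:
  n1←n0: walk · to n0
  n1←n6: walk n6→n1 to n0
  n3←n0: walk · to n0
  n3←n2: walk n2→n1 to n0
  n3←n4: walk n4→n3 to n0
  n5←n1: walk · to n1
  n5←n2: walk n2 to n1
  n6←n1: walk · to n1
  n6←n5: walk n5 to n1
  n7←n3: walk · to n3
  n7←n4: walk n4 to n3
  DF(n0)=∅
  DF(n1)={n1,n3}
  DF(n2)={n3,n5}
  DF(n3)={n3}
  DF(n4)={n3,n7}
  DF(n5)={n6}
  DF(n6)={n1}
  DF(n7)=∅

φ for c: defs {n1,n2,n4,n7}
  DF⁺ = {n1,n3,n5,n6,n7}

Answer: ["n1", "n3", "n5", "n6", "n7"]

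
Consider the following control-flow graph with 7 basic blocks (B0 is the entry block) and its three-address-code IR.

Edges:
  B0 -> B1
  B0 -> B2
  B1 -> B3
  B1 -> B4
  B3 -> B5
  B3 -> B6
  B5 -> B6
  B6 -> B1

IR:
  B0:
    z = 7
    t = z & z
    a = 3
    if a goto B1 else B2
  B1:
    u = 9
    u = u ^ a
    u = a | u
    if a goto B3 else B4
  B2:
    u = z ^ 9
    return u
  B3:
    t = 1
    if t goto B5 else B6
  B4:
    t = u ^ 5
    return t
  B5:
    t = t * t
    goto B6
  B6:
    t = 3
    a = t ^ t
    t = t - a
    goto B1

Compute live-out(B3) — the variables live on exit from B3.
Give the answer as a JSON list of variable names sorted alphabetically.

Block summaries:
  B0 def {a,t,z} use ∅
  B1 def {u} use {a}
  B2 def {u} use {z}
  B3 def {t} use ∅
  B4 def {t} use {u}
  B5 def {t} use {t}
  B6 def {a,t} use ∅

Live sets:
  B0 li=∅ lo={a,z}
  B1 li={a} lo={u}
  B2 li={z} lo=∅
  B3 li=∅ lo={t}
  B4 li={u} lo=∅
  B5 li={t} lo=∅
  B6 li=∅ lo={a}

live-out(B3) = ["t"]

Answer: ["t"]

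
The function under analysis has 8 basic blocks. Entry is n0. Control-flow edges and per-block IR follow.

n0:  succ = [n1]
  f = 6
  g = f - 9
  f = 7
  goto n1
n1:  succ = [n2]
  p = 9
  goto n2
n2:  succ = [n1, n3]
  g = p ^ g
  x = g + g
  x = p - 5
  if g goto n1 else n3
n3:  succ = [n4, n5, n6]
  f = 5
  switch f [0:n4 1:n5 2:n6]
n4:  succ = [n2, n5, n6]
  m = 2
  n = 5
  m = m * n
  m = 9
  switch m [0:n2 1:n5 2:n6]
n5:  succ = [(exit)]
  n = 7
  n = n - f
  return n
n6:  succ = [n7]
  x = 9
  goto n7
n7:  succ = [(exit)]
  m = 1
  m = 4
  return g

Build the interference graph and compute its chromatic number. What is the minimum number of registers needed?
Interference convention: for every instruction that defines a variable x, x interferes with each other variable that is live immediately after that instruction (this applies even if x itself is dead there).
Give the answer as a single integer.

Block summaries:
  n0: {f,g} / ∅
  n1: {p} / ∅
  n2: {g,x} / {g,p}
  n3: {f} / ∅
  n4: {m,n} / ∅
  n5: {n} / {f}
  n6: {x} / ∅
  n7: {m} / {g}

Liveness:
  n0: in=∅ out={g}
  n1: in={g} out={g,p}
  n2: in={g,p} out={g,p}
  n3: in={g,p} out={f,g,p}
  n4: in={f,g,p} out={f,g,p}
  n5: in={f} out=∅
  n6: in={g} out={g}
  n7: in={g} out=∅

Interfere edges:
  f↔{g,m,n,p}
  g↔{f,m,n,p,x}
  m↔{f,g,n,p}
  n↔{f,g,m,p}
  p↔{f,g,m,n,x}
  x↔{g,p}

Colouring:
  clique {f,g,m,n,p} ⇒ need ≥ 5
  5-colouring: R0={g}  R1={p}  R2={f,x}  R3={m}  R4={n}
  χ = 5

Answer: 5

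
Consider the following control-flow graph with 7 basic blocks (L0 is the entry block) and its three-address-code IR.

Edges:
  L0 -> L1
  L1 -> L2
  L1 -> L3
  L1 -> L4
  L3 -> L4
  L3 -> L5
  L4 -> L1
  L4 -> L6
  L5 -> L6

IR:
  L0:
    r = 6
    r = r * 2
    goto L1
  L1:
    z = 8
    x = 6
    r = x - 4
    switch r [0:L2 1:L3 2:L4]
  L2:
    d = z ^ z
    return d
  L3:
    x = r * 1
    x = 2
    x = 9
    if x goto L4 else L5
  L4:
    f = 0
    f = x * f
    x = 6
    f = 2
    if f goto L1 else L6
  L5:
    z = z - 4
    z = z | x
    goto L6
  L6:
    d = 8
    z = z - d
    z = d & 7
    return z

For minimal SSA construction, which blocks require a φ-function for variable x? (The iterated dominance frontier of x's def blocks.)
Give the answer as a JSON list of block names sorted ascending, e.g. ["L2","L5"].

idom tree: L1←L0 L2←L1 L3←L1 L4←L1 L5←L3 L6←L1
Join-block Dom:
  L1: preds {L0,L4}: {L0} ∩ {L0,L1,L4} = {L0}; idom=L0
  L4: preds {L1,L3}: {L0,L1} ∩ {L0,L1,L3} = {L0,L1}; idom=L1
  L6: preds {L4,L5}: {L0,L1,L4} ∩ {L0,L1,L3,L5} = {L0,L1}; idom=L1

DF derivation:
  join L1 pred L0: · stop@L0
  join L1 pred L4: L4→L1 stop@L0
  join L4 pred L1: · stop@L1
  join L4 pred L3: L3 stop@L1
  join L6 pred L4: L4 stop@L1
  join L6 pred L5: L5→L3 stop@L1
  L0: DF=∅
  L1: DF={L1}
  L2: DF=∅
  L3: DF={L4,L6}
  L4: DF={L1,L6}
  L5: DF={L6}
  L6: DF=∅

φ for x: defs {L1,L3,L4}
  DF⁺ = {L1,L4,L6}

Answer: ["L1", "L4", "L6"]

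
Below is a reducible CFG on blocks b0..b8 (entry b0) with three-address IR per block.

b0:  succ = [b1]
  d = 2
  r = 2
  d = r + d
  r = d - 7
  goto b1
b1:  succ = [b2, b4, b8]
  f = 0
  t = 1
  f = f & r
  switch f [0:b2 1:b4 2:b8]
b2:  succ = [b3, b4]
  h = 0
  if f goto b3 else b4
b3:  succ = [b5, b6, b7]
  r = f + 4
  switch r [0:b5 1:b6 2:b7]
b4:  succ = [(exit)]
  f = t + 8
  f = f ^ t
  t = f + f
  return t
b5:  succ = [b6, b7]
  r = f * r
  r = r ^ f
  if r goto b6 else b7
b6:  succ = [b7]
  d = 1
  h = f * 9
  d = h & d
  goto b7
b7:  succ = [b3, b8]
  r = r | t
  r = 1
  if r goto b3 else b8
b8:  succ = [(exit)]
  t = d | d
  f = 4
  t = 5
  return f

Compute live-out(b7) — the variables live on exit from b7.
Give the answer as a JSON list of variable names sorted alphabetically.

def/use:
  b0: def={d,r} ue=∅
  b1: def={f,t} ue={r}
  b2: def={h} ue={f}
  b3: def={r} ue={f}
  b4: def={f,t} ue={t}
  b5: def={r} ue={f,r}
  b6: def={d,h} ue={f}
  b7: def={r} ue={r,t}
  b8: def={f,t} ue={d}

Backward fixpoint:
  live b0: ∅→{d,r}
  live b1: {d,r}→{d,f,t}
  live b2: {d,f,t}→{d,f,t}
  live b3: {d,f,t}→{d,f,r,t}
  live b4: {t}→∅
  live b5: {d,f,r,t}→{d,f,r,t}
  live b6: {f,r,t}→{d,f,r,t}
  live b7: {d,f,r,t}→{d,f,t}
  live b8: {d}→∅

live-out(b7) = ["d", "f", "t"]

Answer: ["d", "f", "t"]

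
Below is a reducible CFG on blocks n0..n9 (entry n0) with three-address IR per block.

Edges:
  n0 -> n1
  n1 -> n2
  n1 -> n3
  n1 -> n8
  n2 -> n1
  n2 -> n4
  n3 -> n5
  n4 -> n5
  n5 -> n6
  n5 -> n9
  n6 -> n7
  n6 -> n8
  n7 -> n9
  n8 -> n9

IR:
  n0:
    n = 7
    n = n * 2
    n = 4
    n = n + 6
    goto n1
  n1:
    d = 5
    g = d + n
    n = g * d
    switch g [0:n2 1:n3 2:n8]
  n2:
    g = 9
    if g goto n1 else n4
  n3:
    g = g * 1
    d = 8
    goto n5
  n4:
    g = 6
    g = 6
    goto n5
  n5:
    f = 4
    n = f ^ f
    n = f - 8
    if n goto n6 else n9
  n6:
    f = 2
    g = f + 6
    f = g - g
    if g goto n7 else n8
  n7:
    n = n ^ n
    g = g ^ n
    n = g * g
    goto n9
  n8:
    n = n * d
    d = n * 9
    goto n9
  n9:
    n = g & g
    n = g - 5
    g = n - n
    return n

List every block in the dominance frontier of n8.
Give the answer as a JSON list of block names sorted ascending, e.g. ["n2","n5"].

idom tree: n1←n0 n2←n1 n3←n1 n4←n2 n5←n1 n6←n5 n7←n6 n8←n1 n9←n1
Dom at joins:
  n1: preds {n0,n2}: {n0} ∩ {n0,n1,n2} = {n0}; idom=n0
  n5: preds {n3,n4}: {n0,n1,n3} ∩ {n0,n1,n2,n4} = {n0,n1}; idom=n1
  n8: preds {n1,n6}: {n0,n1} ∩ {n0,n1,n5,n6} = {n0,n1}; idom=n1
  n9: preds {n5,n7,n8}: {n0,n1,n5} ∩ {n0,n1,n5,n6,n7} ∩ {n0,n1,n8} = {n0,n1}; idom=n1

Frontier:
  n1←n0: walk · to n0
  n1←n2: walk n2→n1 to n0
  n5←n3: walk n3 to n1
  n5←n4: walk n4→n2 to n1
  n8←n1: walk · to n1
  n8←n6: walk n6→n5 to n1
  n9←n5: walk n5 to n1
  n9←n7: walk n7→n6→n5 to n1
  n9←n8: walk n8 to n1
  n0 → ∅
  n1 → {n1}
  n2 → {n1,n5}
  n3 → {n5}
  n4 → {n5}
  n5 → {n8,n9}
  n6 → {n8,n9}
  n7 → {n9}
  n8 → {n9}
  n9 → ∅

DF(n8) = ["n9"]

Answer: ["n9"]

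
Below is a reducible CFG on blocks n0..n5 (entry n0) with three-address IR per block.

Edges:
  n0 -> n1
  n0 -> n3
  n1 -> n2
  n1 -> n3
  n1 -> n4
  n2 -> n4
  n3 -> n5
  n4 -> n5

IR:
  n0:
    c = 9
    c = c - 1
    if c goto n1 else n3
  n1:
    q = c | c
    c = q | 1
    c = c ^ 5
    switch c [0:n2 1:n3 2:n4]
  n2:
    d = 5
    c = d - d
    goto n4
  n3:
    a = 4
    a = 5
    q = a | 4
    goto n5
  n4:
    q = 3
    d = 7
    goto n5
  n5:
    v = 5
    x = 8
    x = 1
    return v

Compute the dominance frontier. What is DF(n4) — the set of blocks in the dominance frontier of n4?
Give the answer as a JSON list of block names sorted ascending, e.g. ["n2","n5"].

idom tree: n1←n0 n2←n1 n3←n0 n4←n1 n5←n0
Join-block Dom:
  n3: preds {n0,n1}: {n0} ∩ {n0,n1} = {n0}; idom=n0
  n4: preds {n1,n2}: {n0,n1} ∩ {n0,n1,n2} = {n0,n1}; idom=n1
  n5: preds {n3,n4}: {n0,n3} ∩ {n0,n1,n4} = {n0}; idom=n0

DF derivation:
  join n3 pred n0: · stop@n0
  join n3 pred n1: n1 stop@n0
  join n4 pred n1: · stop@n1
  join n4 pred n2: n2 stop@n1
  join n5 pred n3: n3 stop@n0
  join n5 pred n4: n4→n1 stop@n0
  n0: DF=∅
  n1: DF={n3,n5}
  n2: DF={n4}
  n3: DF={n5}
  n4: DF={n5}
  n5: DF=∅

DF(n4) = ["n5"]

Answer: ["n5"]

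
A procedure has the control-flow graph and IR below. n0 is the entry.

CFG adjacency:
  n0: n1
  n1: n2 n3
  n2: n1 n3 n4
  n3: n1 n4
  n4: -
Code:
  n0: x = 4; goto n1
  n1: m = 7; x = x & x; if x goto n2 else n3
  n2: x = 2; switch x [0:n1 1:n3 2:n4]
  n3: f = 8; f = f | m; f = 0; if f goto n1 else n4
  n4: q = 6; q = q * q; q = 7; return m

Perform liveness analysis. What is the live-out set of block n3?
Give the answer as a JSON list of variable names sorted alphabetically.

Answer: ["m", "x"]

Analysis:
Per-block:
  n0: {x} / ∅
  n1: {m,x} / {x}
  n2: {x} / ∅
  n3: {f} / {m}
  n4: {q} / {m}

Liveness:
  live n0: ∅→{x}
  live n1: {x}→{m,x}
  live n2: {m}→{m,x}
  live n3: {m,x}→{m,x}
  live n4: {m}→∅

live-out(n3) = ["m", "x"]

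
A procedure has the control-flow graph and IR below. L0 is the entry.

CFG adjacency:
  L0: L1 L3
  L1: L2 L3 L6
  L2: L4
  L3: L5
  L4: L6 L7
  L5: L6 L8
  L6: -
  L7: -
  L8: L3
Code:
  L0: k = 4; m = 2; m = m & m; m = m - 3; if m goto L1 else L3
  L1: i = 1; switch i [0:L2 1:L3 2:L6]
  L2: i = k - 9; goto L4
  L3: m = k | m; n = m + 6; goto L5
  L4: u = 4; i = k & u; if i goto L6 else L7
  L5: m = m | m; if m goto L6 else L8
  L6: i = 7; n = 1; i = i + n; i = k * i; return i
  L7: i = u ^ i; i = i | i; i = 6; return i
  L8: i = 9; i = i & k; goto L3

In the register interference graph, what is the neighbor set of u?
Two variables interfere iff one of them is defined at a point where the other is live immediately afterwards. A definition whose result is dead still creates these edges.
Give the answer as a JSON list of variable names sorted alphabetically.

Answer: ["i", "k"]

Analysis:
Block summaries:
  L0: {k,m} / ∅
  L1: {i} / ∅
  L2: {i} / {k}
  L3: {m,n} / {k,m}
  L4: {i,u} / {k}
  L5: {m} / {m}
  L6: {i,n} / {k}
  L7: {i} / {i,u}
  L8: {i} / {k}

Live sets:
  L0: in=∅ out={k,m}
  L1: in={k,m} out={k,m}
  L2: in={k} out={k}
  L3: in={k,m} out={k,m}
  L4: in={k} out={i,k,u}
  L5: in={k,m} out={k,m}
  L6: in={k} out=∅
  L7: in={i,u} out=∅
  L8: in={k,m} out={k,m}

Conflict graph:
  i↔{k,m,n,u}
  k↔{i,m,n,u}
  m↔{i,k,n}
  n↔{i,k,m}
  u↔{i,k}

N(u) = ["i", "k"]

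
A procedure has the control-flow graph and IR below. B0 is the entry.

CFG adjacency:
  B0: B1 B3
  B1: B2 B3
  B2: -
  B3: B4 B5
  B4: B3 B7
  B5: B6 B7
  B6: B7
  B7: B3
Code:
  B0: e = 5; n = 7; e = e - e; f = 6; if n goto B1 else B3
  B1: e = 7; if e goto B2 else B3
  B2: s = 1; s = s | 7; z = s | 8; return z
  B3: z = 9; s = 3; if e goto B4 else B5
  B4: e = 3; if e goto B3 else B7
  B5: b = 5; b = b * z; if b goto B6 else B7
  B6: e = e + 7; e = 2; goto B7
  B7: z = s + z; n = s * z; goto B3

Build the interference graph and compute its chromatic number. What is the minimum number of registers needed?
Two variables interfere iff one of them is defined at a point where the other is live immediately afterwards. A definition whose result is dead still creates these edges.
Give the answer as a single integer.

Answer: 4

Analysis:
def/use:
  B0: {e,f,n} / ∅
  B1: {e} / ∅
  B2: {s,z} / ∅
  B3: {s,z} / {e}
  B4: {e} / ∅
  B5: {b} / {z}
  B6: {e} / {e}
  B7: {n,z} / {s,z}

Backward fixpoint:
  B0: in=∅ out={e}
  B1: in=∅ out={e}
  B2: in=∅ out=∅
  B3: in={e} out={e,s,z}
  B4: in={s,z} out={e,s,z}
  B5: in={e,s,z} out={e,s,z}
  B6: in={e,s,z} out={e,s,z}
  B7: in={e,s,z} out={e}

Interference:
  b — {e,s,z}
  e — {b,f,n,s,z}
  f — {e,n}
  n — {e,f}
  s — {b,e,z}
  z — {b,e,s}

Chromatic number:
  {b,e,s,z} pairwise interfere (4-clique) ⇒ χ ≥ 4
  4-colouring: R0={e}  R1={b,f}  R2={n,s}  R3={z}
  χ = 4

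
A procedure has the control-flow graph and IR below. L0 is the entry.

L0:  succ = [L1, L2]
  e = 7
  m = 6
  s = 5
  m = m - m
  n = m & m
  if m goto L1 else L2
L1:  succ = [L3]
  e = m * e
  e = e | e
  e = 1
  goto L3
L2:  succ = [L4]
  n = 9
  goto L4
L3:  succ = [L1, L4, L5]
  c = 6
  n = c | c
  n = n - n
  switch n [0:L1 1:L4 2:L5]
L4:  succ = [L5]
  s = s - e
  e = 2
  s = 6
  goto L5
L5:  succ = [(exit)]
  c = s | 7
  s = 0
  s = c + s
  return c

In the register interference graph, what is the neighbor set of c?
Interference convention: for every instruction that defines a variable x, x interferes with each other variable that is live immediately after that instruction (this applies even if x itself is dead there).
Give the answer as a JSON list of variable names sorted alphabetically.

Block summaries:
  L0 def {e,m,n,s} use ∅
  L1 def {e} use {e,m}
  L2 def {n} use ∅
  L3 def {c,n} use ∅
  L4 def {e,s} use {e,s}
  L5 def {c,s} use {s}

Live sets:
  L0: in=∅ out={e,m,s}
  L1: in={e,m,s} out={e,m,s}
  L2: in={e,s} out={e,s}
  L3: in={e,m,s} out={e,m,s}
  L4: in={e,s} out={s}
  L5: in={s} out=∅

Interference:
  c — {e,m,s}
  e — {c,m,n,s}
  m — {c,e,n,s}
  n — {e,m,s}
  s — {c,e,m,n}

N(c) = ["e", "m", "s"]

Answer: ["e", "m", "s"]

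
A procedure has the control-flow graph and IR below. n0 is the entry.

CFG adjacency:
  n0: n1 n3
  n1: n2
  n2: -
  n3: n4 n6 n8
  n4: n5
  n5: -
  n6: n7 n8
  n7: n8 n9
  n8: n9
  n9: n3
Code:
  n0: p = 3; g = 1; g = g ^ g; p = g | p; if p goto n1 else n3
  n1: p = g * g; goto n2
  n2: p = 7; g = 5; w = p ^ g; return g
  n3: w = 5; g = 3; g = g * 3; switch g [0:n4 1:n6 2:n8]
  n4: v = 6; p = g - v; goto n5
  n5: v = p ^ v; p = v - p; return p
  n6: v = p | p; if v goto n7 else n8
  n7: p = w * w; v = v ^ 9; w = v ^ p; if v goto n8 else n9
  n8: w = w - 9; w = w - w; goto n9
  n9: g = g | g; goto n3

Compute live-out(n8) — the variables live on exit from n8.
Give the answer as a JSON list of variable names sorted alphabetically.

Per-block:
  n0: def={g,p} ue=∅
  n1: def={p} ue={g}
  n2: def={g,p,w} ue=∅
  n3: def={g,w} ue=∅
  n4: def={p,v} ue={g}
  n5: def={p,v} ue={p,v}
  n6: def={v} ue={p}
  n7: def={p,v,w} ue={v,w}
  n8: def={w} ue={w}
  n9: def={g} ue={g}

Backward fixpoint:
  n0 li=∅ lo={g,p}
  n1 li={g} lo=∅
  n2 li=∅ lo=∅
  n3 li={p} lo={g,p,w}
  n4 li={g} lo={p,v}
  n5 li={p,v} lo=∅
  n6 li={g,p,w} lo={g,p,v,w}
  n7 li={g,v,w} lo={g,p,w}
  n8 li={g,p,w} lo={g,p}
  n9 li={g,p} lo={p}

live-out(n8) = ["g", "p"]

Answer: ["g", "p"]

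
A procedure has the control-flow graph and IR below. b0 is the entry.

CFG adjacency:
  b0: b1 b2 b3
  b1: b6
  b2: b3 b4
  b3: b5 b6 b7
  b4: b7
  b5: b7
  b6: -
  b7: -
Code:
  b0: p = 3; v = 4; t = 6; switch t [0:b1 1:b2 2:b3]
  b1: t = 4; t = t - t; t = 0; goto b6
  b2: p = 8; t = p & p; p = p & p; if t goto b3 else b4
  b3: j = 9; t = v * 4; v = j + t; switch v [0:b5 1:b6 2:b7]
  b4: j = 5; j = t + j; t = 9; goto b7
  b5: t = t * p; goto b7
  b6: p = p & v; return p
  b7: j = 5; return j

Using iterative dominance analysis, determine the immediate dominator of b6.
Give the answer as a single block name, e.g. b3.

Answer: b0

Derivation:
idom tree: b1←b0 b2←b0 b3←b0 b4←b2 b5←b3 b6←b0 b7←b0
Dom at joins:
  b3: preds {b0,b2}: {b0} ∩ {b0,b2} = {b0}; idom=b0
  b6: preds {b1,b3}: {b0,b1} ∩ {b0,b3} = {b0}; idom=b0
  b7: preds {b3,b4,b5}: {b0,b3} ∩ {b0,b2,b4} ∩ {b0,b3,b5} = {b0}; idom=b0

idom(b6) = b0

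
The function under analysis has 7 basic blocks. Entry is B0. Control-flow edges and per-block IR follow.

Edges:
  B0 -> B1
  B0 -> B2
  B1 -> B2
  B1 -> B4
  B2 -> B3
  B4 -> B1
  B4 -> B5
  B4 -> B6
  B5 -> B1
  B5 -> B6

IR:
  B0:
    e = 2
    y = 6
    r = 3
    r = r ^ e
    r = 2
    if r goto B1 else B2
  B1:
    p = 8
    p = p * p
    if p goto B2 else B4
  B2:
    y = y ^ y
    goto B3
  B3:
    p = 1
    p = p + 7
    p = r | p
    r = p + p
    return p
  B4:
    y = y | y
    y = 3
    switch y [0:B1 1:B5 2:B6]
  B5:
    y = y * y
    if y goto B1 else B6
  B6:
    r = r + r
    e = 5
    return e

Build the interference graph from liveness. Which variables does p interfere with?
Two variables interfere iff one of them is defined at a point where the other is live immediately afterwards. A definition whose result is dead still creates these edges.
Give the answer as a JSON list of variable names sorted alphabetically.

Per-block:
  B0 def {e,r,y} use ∅
  B1 def {p} use ∅
  B2 def {y} use {y}
  B3 def {p,r} use {r}
  B4 def {y} use {y}
  B5 def {y} use {y}
  B6 def {e,r} use {r}

Liveness:
  B0: in=∅ out={r,y}
  B1: in={r,y} out={r,y}
  B2: in={r,y} out={r}
  B3: in={r} out=∅
  B4: in={r,y} out={r,y}
  B5: in={r,y} out={r,y}
  B6: in={r} out=∅

Conflict graph:
  e: {r,y}
  p: {r,y}
  r: {e,p,y}
  y: {e,p,r}

N(p) = ["r", "y"]

Answer: ["r", "y"]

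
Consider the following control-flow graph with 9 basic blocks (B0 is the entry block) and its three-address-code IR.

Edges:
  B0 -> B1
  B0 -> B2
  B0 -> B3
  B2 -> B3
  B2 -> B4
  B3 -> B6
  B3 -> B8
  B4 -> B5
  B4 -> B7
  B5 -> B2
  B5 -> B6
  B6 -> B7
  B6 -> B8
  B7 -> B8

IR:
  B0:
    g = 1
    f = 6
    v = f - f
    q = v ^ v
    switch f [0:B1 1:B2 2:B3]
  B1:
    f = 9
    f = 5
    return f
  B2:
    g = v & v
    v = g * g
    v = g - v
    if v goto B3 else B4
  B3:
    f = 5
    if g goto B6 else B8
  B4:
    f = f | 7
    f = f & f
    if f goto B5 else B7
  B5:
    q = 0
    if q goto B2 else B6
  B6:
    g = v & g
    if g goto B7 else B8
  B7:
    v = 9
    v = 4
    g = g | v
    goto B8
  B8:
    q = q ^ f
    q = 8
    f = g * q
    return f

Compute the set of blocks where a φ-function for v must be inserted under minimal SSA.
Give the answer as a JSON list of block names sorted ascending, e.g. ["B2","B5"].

Answer: ["B2", "B3", "B6", "B7", "B8"]

Derivation:
idom tree: B1←B0 B2←B0 B3←B0 B4←B2 B5←B4 B6←B0 B7←B0 B8←B0
Join-block Dom:
  B2: preds {B0,B5}: {B0} ∩ {B0,B2,B4,B5} = {B0}; idom=B0
  B3: preds {B0,B2}: {B0} ∩ {B0,B2} = {B0}; idom=B0
  B6: preds {B3,B5}: {B0,B3} ∩ {B0,B2,B4,B5} = {B0}; idom=B0
  B7: preds {B4,B6}: {B0,B2,B4} ∩ {B0,B6} = {B0}; idom=B0
  B8: preds {B3,B6,B7}: {B0,B3} ∩ {B0,B6} ∩ {B0,B7} = {B0}; idom=B0

Frontier:
  B2←B0: walk · to B0
  B2←B5: walk B5→B4→B2 to B0
  B3←B0: walk · to B0
  B3←B2: walk B2 to B0
  B6←B3: walk B3 to B0
  B6←B5: walk B5→B4→B2 to B0
  B7←B4: walk B4→B2 to B0
  B7←B6: walk B6 to B0
  B8←B3: walk B3 to B0
  B8←B6: walk B6 to B0
  B8←B7: walk B7 to B0
  DF(B0)=∅
  DF(B1)=∅
  DF(B2)={B2,B3,B6,B7}
  DF(B3)={B6,B8}
  DF(B4)={B2,B6,B7}
  DF(B5)={B2,B6}
  DF(B6)={B7,B8}
  DF(B7)={B8}
  DF(B8)=∅

φ for v: defs {B0,B2,B7}
  DF⁺ = {B2,B3,B6,B7,B8}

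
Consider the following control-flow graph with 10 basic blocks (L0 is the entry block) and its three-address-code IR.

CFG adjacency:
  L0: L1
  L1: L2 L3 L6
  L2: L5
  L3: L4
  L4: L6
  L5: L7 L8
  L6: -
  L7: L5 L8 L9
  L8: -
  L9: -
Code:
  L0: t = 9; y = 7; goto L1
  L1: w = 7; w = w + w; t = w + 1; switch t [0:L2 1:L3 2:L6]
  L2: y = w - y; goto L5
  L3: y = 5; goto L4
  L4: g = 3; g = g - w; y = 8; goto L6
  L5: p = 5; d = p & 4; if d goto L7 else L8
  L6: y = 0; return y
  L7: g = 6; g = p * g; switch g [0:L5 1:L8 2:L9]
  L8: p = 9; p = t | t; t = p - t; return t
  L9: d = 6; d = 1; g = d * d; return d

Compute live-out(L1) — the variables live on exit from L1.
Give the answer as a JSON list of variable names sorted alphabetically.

Answer: ["t", "w", "y"]

Derivation:
Block summaries:
  L0: {t,y} / ∅
  L1: {t,w} / ∅
  L2: {y} / {w,y}
  L3: {y} / ∅
  L4: {g,y} / {w}
  L5: {d,p} / ∅
  L6: {y} / ∅
  L7: {g} / {p}
  L8: {p,t} / {t}
  L9: {d,g} / ∅

Liveness:
  L0 li=∅ lo={y}
  L1 li={y} lo={t,w,y}
  L2 li={t,w,y} lo={t}
  L3 li={w} lo={w}
  L4 li={w} lo=∅
  L5 li={t} lo={p,t}
  L6 li=∅ lo=∅
  L7 li={p,t} lo={t}
  L8 li={t} lo=∅
  L9 li=∅ lo=∅

live-out(L1) = ["t", "w", "y"]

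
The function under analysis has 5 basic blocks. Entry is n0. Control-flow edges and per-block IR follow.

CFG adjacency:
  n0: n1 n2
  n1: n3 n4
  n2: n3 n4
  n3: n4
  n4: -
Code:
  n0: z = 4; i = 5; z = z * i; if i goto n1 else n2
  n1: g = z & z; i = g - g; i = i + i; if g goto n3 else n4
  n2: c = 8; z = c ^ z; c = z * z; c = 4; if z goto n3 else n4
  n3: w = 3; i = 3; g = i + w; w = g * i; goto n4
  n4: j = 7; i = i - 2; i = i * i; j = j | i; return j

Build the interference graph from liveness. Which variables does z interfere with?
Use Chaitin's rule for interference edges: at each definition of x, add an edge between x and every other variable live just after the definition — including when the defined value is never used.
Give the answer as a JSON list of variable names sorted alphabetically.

Answer: ["c", "i"]

Analysis:
Per-block:
  n0 def {i,z} use ∅
  n1 def {g,i} use {z}
  n2 def {c,z} use {z}
  n3 def {g,i,w} use ∅
  n4 def {i,j} use {i}

Liveness:
  n0 li=∅ lo={i,z}
  n1 li={z} lo={i}
  n2 li={i,z} lo={i}
  n3 li=∅ lo={i}
  n4 li={i} lo=∅

Interfere edges:
  c — {i,z}
  g — {i}
  i — {c,g,j,w,z}
  j — {i}
  w — {i}
  z — {c,i}

N(z) = ["c", "i"]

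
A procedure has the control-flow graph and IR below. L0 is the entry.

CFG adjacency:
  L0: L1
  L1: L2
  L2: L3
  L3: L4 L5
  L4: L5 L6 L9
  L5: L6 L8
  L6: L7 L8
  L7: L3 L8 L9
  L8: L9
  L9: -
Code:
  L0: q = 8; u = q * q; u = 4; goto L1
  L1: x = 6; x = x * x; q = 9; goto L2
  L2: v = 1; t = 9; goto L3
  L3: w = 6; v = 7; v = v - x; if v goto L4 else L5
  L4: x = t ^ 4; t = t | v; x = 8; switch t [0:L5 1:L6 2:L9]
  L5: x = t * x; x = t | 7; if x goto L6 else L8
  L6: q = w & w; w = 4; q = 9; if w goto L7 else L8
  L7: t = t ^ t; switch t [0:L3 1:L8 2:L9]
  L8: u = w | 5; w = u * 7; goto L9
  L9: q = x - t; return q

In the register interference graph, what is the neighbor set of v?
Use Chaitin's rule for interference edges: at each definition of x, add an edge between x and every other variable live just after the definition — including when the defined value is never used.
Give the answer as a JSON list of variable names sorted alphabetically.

Block summaries:
  L0: {q,u} / ∅
  L1: {q,x} / ∅
  L2: {t,v} / ∅
  L3: {v,w} / {x}
  L4: {t,x} / {t,v}
  L5: {x} / {t,x}
  L6: {q,w} / {w}
  L7: {t} / {t}
  L8: {u,w} / {w}
  L9: {q} / {t,x}

Live sets:
  L0: in=∅ out=∅
  L1: in=∅ out={x}
  L2: in={x} out={t,x}
  L3: in={t,x} out={t,v,w,x}
  L4: in={t,v,w} out={t,w,x}
  L5: in={t,w,x} out={t,w,x}
  L6: in={t,w,x} out={t,w,x}
  L7: in={t,w,x} out={t,w,x}
  L8: in={t,w,x} out={t,x}
  L9: in={t,x} out=∅

Interfere edges:
  q↔{t,w,x}
  t↔{q,u,v,w,x}
  u↔{t,x}
  v↔{t,w,x}
  w↔{q,t,v,x}
  x↔{q,t,u,v,w}

N(v) = ["t", "w", "x"]

Answer: ["t", "w", "x"]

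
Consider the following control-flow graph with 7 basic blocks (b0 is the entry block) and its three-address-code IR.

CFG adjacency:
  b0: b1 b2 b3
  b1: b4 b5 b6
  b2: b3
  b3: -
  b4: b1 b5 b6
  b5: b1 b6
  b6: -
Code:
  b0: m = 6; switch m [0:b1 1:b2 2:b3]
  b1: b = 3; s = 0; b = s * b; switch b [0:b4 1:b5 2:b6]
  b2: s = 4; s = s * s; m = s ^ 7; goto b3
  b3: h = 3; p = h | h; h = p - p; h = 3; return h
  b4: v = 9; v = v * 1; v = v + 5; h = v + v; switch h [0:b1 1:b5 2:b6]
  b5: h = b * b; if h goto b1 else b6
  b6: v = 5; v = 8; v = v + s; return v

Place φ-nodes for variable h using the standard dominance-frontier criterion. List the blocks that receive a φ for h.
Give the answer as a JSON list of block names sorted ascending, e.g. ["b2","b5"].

Answer: ["b1", "b5", "b6"]

Working:
idom tree: b1←b0 b2←b0 b3←b0 b4←b1 b5←b1 b6←b1
Dom∩ at merges:
  b1: preds {b0,b4,b5}: {b0} ∩ {b0,b1,b4} ∩ {b0,b1,b5} = {b0}; idom=b0
  b3: preds {b0,b2}: {b0} ∩ {b0,b2} = {b0}; idom=b0
  b5: preds {b1,b4}: {b0,b1} ∩ {b0,b1,b4} = {b0,b1}; idom=b1
  b6: preds {b1,b4,b5}: {b0,b1} ∩ {b0,b1,b4} ∩ {b0,b1,b5} = {b0,b1}; idom=b1

DF walk-up:
  b1←b0: walk · to b0
  b1←b4: walk b4→b1 to b0
  b1←b5: walk b5→b1 to b0
  b3←b0: walk · to b0
  b3←b2: walk b2 to b0
  b5←b1: walk · to b1
  b5←b4: walk b4 to b1
  b6←b1: walk · to b1
  b6←b4: walk b4 to b1
  b6←b5: walk b5 to b1
  b0 → ∅
  b1 → {b1}
  b2 → {b3}
  b3 → ∅
  b4 → {b1,b5,b6}
  b5 → {b1,b6}
  b6 → ∅

φ for h: defs {b3,b4,b5}
  DF⁺ = {b1,b5,b6}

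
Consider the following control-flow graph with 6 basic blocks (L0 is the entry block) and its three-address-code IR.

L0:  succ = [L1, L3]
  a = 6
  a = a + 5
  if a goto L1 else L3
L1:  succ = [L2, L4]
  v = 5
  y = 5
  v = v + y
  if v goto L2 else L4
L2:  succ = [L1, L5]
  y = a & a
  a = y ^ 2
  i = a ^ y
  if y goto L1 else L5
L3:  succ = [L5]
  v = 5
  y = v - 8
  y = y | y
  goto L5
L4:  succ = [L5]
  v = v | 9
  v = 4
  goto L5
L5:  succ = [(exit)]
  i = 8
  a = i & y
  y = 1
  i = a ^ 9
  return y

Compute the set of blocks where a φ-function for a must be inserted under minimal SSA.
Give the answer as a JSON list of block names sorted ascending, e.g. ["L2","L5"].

idom tree: L1←L0 L2←L1 L3←L0 L4←L1 L5←L0
Dom at joins:
  L1: preds {L0,L2}: {L0} ∩ {L0,L1,L2} = {L0}; idom=L0
  L5: preds {L2,L3,L4}: {L0,L1,L2} ∩ {L0,L3} ∩ {L0,L1,L4} = {L0}; idom=L0

DF walk-up:
  L1←L0: walk · to L0
  L1←L2: walk L2→L1 to L0
  L5←L2: walk L2→L1 to L0
  L5←L3: walk L3 to L0
  L5←L4: walk L4→L1 to L0
  L0: DF=∅
  L1: DF={L1,L5}
  L2: DF={L1,L5}
  L3: DF={L5}
  L4: DF={L5}
  L5: DF=∅

φ for a: defs {L0,L2,L5}
  DF⁺ = {L1,L5}

Answer: ["L1", "L5"]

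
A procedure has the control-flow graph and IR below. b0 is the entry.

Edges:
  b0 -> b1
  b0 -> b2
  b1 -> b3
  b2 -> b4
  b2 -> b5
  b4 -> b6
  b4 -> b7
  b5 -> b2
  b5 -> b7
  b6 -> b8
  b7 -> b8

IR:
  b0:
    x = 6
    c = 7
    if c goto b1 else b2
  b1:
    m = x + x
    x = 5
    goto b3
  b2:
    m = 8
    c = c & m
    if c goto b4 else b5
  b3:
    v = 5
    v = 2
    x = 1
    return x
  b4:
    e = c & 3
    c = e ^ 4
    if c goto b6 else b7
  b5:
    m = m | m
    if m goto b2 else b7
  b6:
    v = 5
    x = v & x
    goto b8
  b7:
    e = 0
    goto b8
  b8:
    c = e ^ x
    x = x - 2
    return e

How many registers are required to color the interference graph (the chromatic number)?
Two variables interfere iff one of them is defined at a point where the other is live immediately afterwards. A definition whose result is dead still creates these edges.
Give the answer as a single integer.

Block summaries:
  b0: {c,x} / ∅
  b1: {m,x} / {x}
  b2: {c,m} / {c}
  b3: {v,x} / ∅
  b4: {c,e} / {c}
  b5: {m} / {m}
  b6: {v,x} / {x}
  b7: {e} / ∅
  b8: {c,x} / {e,x}

Backward fixpoint:
  b0: in=∅ out={c,x}
  b1: in={x} out=∅
  b2: in={c,x} out={c,m,x}
  b3: in=∅ out=∅
  b4: in={c,x} out={e,x}
  b5: in={c,m,x} out={c,x}
  b6: in={e,x} out={e,x}
  b7: in={x} out={e,x}
  b8: in={e,x} out=∅

Interference:
  c↔{e,m,x}
  e↔{c,v,x}
  m↔{c,x}
  v↔{e,x}
  x↔{c,e,m,v}

Chromatic number:
  {c,e,x} pairwise interfere (3-clique) ⇒ χ ≥ 3
  assign c→R1 e→R2 m→R2 v→R1 x→R0 — no edge inside a register ⇒ χ ≤ 3
  χ = 3

Answer: 3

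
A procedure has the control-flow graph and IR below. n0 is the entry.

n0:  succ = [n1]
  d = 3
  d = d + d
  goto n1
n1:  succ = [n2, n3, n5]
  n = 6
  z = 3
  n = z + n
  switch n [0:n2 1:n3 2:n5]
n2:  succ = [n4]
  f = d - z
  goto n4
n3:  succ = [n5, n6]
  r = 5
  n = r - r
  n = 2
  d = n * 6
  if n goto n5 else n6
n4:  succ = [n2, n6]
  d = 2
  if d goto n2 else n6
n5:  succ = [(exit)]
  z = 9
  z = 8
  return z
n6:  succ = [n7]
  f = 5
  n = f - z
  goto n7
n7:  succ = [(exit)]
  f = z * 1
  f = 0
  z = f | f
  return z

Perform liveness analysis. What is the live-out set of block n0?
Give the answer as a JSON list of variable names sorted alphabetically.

Block summaries:
  n0: def={d} ue=∅
  n1: def={n,z} ue=∅
  n2: def={f} ue={d,z}
  n3: def={d,n,r} ue=∅
  n4: def={d} ue=∅
  n5: def={z} ue=∅
  n6: def={f,n} ue={z}
  n7: def={f,z} ue={z}

Liveness:
  live n0: ∅→{d}
  live n1: {d}→{d,z}
  live n2: {d,z}→{z}
  live n3: {z}→{z}
  live n4: {z}→{d,z}
  live n5: ∅→∅
  live n6: {z}→{z}
  live n7: {z}→∅

live-out(n0) = ["d"]

Answer: ["d"]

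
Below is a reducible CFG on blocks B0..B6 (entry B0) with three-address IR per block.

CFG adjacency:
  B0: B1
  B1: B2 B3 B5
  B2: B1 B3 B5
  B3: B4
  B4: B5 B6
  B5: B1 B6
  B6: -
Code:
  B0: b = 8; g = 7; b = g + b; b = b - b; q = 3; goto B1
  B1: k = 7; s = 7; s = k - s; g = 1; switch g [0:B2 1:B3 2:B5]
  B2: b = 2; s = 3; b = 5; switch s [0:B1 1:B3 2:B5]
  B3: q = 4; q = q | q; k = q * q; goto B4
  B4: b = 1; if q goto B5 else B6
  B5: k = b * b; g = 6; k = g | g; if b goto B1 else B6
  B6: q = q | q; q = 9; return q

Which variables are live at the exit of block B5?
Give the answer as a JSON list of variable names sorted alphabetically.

def/use:
  B0 def {b,g,q} use ∅
  B1 def {g,k,s} use ∅
  B2 def {b,s} use ∅
  B3 def {k,q} use ∅
  B4 def {b} use {q}
  B5 def {g,k} use {b}
  B6 def {q} use {q}

Backward fixpoint:
  live B0: ∅→{b,q}
  live B1: {b,q}→{b,q}
  live B2: {q}→{b,q}
  live B3: ∅→{q}
  live B4: {q}→{b,q}
  live B5: {b,q}→{b,q}
  live B6: {q}→∅

live-out(B5) = ["b", "q"]

Answer: ["b", "q"]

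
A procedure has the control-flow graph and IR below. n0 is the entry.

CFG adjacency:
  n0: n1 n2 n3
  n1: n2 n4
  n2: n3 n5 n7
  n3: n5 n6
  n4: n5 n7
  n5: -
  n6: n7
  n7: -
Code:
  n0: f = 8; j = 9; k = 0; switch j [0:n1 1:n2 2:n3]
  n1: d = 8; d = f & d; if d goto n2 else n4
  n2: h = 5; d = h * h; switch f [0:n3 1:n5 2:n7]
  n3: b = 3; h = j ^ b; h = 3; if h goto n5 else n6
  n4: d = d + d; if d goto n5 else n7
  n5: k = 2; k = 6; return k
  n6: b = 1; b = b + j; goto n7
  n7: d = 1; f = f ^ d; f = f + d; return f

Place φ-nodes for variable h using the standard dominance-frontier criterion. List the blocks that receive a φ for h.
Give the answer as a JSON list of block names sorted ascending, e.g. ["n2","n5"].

Answer: ["n3", "n5", "n7"]

Working:
idom tree: n1←n0 n2←n0 n3←n0 n4←n1 n5←n0 n6←n3 n7←n0
Dom∩ at merges:
  n2: preds {n0,n1}: {n0} ∩ {n0,n1} = {n0}; idom=n0
  n3: preds {n0,n2}: {n0} ∩ {n0,n2} = {n0}; idom=n0
  n5: preds {n2,n3,n4}: {n0,n2} ∩ {n0,n3} ∩ {n0,n1,n4} = {n0}; idom=n0
  n7: preds {n2,n4,n6}: {n0,n2} ∩ {n0,n1,n4} ∩ {n0,n3,n6} = {n0}; idom=n0

DF derivation:
  n2←n0: walk · to n0
  n2←n1: walk n1 to n0
  n3←n0: walk · to n0
  n3←n2: walk n2 to n0
  n5←n2: walk n2 to n0
  n5←n3: walk n3 to n0
  n5←n4: walk n4→n1 to n0
  n7←n2: walk n2 to n0
  n7←n4: walk n4→n1 to n0
  n7←n6: walk n6→n3 to n0
  DF(n0)=∅
  DF(n1)={n2,n5,n7}
  DF(n2)={n3,n5,n7}
  DF(n3)={n5,n7}
  DF(n4)={n5,n7}
  DF(n5)=∅
  DF(n6)={n7}
  DF(n7)=∅

φ for h: defs {n2,n3}
  DF⁺ = {n3,n5,n7}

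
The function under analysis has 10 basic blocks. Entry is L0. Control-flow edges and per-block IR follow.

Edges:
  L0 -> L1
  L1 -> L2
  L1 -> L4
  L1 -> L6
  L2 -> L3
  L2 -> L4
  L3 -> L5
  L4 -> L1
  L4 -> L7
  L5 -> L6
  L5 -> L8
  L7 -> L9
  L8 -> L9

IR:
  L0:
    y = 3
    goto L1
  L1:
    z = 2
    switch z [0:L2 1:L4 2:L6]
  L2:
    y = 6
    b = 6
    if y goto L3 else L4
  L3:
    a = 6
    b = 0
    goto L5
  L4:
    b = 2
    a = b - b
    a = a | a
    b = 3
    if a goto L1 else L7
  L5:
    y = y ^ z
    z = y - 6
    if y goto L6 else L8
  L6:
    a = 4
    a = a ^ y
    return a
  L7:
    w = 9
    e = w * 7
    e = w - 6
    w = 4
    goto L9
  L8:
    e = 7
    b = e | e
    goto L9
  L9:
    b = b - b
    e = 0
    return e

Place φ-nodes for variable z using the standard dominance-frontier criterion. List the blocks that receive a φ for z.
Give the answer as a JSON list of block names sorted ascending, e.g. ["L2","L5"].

idom tree: L1←L0 L2←L1 L3←L2 L4←L1 L5←L3 L6←L1 L7←L4 L8←L5 L9←L1
Dom at joins:
  L1: preds {L0,L4}: {L0} ∩ {L0,L1,L4} = {L0}; idom=L0
  L4: preds {L1,L2}: {L0,L1} ∩ {L0,L1,L2} = {L0,L1}; idom=L1
  L6: preds {L1,L5}: {L0,L1} ∩ {L0,L1,L2,L3,L5} = {L0,L1}; idom=L1
  L9: preds {L7,L8}: {L0,L1,L4,L7} ∩ {L0,L1,L2,L3,L5,L8} = {L0,L1}; idom=L1

DF walk-up:
  join L1 pred L0: · stop@L0
  join L1 pred L4: L4→L1 stop@L0
  join L4 pred L1: · stop@L1
  join L4 pred L2: L2 stop@L1
  join L6 pred L1: · stop@L1
  join L6 pred L5: L5→L3→L2 stop@L1
  join L9 pred L7: L7→L4 stop@L1
  join L9 pred L8: L8→L5→L3→L2 stop@L1
  DF(L0)=∅
  DF(L1)={L1}
  DF(L2)={L4,L6,L9}
  DF(L3)={L6,L9}
  DF(L4)={L1,L9}
  DF(L5)={L6,L9}
  DF(L6)=∅
  DF(L7)={L9}
  DF(L8)={L9}
  DF(L9)=∅

φ for z: defs {L1,L5}
  DF⁺ = {L1,L6,L9}

Answer: ["L1", "L6", "L9"]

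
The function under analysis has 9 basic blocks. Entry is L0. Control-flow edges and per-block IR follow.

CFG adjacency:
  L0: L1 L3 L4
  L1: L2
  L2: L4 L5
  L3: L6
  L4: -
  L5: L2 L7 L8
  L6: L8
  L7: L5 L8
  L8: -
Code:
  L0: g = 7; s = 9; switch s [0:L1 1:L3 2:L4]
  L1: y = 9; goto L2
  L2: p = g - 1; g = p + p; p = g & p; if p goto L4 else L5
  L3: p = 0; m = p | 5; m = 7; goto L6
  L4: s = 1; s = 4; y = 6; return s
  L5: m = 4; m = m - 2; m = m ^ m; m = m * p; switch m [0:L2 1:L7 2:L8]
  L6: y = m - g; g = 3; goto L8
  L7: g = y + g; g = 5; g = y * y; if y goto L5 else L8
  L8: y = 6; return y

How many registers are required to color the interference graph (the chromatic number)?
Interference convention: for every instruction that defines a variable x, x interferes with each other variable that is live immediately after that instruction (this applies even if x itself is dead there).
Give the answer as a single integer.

def/use:
  L0 def {g,s} use ∅
  L1 def {y} use ∅
  L2 def {g,p} use {g}
  L3 def {m,p} use ∅
  L4 def {s,y} use ∅
  L5 def {m} use {p}
  L6 def {g,y} use {g,m}
  L7 def {g} use {g,y}
  L8 def {y} use ∅

Liveness:
  live L0: ∅→{g}
  live L1: {g}→{g,y}
  live L2: {g,y}→{g,p,y}
  live L3: {g}→{g,m}
  live L4: ∅→∅
  live L5: {g,p,y}→{g,p,y}
  live L6: {g,m}→∅
  live L7: {g,p,y}→{g,p,y}
  live L8: ∅→∅

Conflict graph:
  g — {m,p,s,y}
  m — {g,p,y}
  p — {g,m,y}
  s — {g,y}
  y — {g,m,p,s}

Registers:
  lower bound: {g,m,p,y} mutually conflict ⇒ χ ≥ 4
  4-colouring: r0={g}  r1={y}  r2={m,s}  r3={p}
  χ = 4

Answer: 4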